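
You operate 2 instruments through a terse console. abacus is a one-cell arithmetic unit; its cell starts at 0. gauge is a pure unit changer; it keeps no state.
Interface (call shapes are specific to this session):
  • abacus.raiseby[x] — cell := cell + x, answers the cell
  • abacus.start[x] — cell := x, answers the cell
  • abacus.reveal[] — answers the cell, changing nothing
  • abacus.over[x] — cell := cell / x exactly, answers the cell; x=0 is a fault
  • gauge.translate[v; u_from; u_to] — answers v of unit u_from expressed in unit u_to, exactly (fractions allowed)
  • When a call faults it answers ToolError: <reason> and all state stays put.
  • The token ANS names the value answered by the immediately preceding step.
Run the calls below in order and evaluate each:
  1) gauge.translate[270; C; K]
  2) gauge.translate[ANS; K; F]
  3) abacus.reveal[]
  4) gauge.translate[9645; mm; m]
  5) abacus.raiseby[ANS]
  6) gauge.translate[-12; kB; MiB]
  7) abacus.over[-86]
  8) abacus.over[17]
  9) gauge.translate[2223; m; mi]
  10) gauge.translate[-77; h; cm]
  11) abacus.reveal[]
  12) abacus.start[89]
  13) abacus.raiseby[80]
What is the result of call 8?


Answer: -1929/292400

Derivation:
# gauge.translate(v→270, u_from→C, u_to→K) == 10863/20
# gauge.translate(v→ANS, u_from→K, u_to→F) == 518
# abacus.reveal() == 0
# gauge.translate(v→9645, u_from→mm, u_to→m) == 1929/200
# abacus.raiseby(x→ANS) == 1929/200
# gauge.translate(v→-12, u_from→kB, u_to→MiB) == -375/32768
# abacus.over(x→-86) == -1929/17200
# abacus.over(x→17) == -1929/292400
# gauge.translate(v→2223, u_from→m, u_to→mi) == 30875/22352
# gauge.translate(v→-77, u_from→h, u_to→cm) == ToolError: incompatible units
# abacus.reveal() == -1929/292400
# abacus.start(x→89) == 89
# abacus.raiseby(x→80) == 169


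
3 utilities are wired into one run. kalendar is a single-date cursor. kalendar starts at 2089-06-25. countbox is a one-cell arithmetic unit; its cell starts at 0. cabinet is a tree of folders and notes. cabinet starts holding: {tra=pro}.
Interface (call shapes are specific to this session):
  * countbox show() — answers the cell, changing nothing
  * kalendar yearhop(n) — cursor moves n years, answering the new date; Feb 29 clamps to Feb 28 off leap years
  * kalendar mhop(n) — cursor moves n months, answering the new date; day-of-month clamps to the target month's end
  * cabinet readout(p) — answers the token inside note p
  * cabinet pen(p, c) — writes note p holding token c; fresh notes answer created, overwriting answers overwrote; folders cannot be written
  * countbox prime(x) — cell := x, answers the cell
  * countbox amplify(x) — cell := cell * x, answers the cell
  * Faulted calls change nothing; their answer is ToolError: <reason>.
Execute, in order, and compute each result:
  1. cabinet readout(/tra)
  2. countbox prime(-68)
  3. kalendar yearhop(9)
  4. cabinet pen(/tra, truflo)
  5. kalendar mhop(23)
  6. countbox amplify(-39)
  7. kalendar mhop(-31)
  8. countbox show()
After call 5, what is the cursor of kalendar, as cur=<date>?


Answer: cur=2100-05-25

Derivation:
>> cabinet readout(/tra)
<< pro
>> countbox prime(-68)
<< -68
>> kalendar yearhop(9)
<< 2098-06-25
>> cabinet pen(/tra, truflo)
<< overwrote
>> kalendar mhop(23)
<< 2100-05-25
>> countbox amplify(-39)
<< 2652
>> kalendar mhop(-31)
<< 2097-10-25
>> countbox show()
<< 2652


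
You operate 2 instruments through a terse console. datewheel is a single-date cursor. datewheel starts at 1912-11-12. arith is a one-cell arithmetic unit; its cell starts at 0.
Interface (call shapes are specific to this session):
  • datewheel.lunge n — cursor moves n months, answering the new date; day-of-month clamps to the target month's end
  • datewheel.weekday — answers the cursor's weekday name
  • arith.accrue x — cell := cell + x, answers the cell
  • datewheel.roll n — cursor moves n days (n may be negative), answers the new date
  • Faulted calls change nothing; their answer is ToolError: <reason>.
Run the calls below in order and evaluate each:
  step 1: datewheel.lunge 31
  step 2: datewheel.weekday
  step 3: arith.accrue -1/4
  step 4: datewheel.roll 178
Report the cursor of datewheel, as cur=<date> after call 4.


% 1. datewheel.lunge(n: 31) ~> 1915-06-12
% 2. datewheel.weekday() ~> Saturday
% 3. arith.accrue(x: -1/4) ~> -1/4
% 4. datewheel.roll(n: 178) ~> 1915-12-07

Answer: cur=1915-12-07


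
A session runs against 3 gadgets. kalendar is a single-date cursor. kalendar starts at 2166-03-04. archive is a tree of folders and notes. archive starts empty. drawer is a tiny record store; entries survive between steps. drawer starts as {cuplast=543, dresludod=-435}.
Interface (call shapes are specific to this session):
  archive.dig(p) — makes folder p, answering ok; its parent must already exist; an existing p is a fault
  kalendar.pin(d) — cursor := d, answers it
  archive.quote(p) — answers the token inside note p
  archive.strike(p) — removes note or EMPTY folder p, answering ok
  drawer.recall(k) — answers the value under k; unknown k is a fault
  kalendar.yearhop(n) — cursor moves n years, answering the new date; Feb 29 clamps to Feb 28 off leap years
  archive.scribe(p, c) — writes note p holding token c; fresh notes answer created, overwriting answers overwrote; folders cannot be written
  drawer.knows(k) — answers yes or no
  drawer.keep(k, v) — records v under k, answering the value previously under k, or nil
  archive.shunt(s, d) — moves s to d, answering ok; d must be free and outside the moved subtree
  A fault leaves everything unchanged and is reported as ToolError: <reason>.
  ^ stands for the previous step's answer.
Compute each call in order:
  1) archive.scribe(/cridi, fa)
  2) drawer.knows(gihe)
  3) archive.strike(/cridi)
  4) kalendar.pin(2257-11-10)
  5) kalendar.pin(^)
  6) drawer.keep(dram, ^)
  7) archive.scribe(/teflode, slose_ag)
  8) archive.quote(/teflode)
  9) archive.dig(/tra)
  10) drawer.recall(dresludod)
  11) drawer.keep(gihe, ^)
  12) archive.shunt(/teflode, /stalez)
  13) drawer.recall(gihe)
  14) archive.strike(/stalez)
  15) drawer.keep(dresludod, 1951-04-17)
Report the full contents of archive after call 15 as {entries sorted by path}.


Answer: {tra/}

Derivation:
;; 1. archive.scribe(p: /cridi, c: fa) ~> created
;; 2. drawer.knows(k: gihe) ~> no
;; 3. archive.strike(p: /cridi) ~> ok
;; 4. kalendar.pin(d: 2257-11-10) ~> 2257-11-10
;; 5. kalendar.pin(d: ^) ~> 2257-11-10
;; 6. drawer.keep(k: dram, v: ^) ~> nil
;; 7. archive.scribe(p: /teflode, c: slose_ag) ~> created
;; 8. archive.quote(p: /teflode) ~> slose_ag
;; 9. archive.dig(p: /tra) ~> ok
;; 10. drawer.recall(k: dresludod) ~> -435
;; 11. drawer.keep(k: gihe, v: ^) ~> nil
;; 12. archive.shunt(s: /teflode, d: /stalez) ~> ok
;; 13. drawer.recall(k: gihe) ~> -435
;; 14. archive.strike(p: /stalez) ~> ok
;; 15. drawer.keep(k: dresludod, v: 1951-04-17) ~> -435


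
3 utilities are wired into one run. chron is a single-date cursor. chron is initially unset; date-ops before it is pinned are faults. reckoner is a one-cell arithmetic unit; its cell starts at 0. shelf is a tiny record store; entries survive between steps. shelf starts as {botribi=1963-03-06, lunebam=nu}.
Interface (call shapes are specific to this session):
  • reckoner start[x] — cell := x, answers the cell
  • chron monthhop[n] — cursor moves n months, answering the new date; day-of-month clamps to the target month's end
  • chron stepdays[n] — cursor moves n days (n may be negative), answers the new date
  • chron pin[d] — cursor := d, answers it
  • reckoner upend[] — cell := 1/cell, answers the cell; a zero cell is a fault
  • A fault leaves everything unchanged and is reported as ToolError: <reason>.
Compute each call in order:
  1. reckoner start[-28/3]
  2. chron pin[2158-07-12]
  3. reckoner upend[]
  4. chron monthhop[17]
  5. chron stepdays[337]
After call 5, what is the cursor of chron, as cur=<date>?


Then reckoner start passing x: -28/3, giving -28/3.
Next I call chron pin passing d: 2158-07-12, → 2158-07-12.
I call reckoner upend(), and see -3/28.
I try chron monthhop passing n: 17, → 2159-12-12.
I run chron stepdays passing n: 337, → 2160-11-13.

Answer: cur=2160-11-13


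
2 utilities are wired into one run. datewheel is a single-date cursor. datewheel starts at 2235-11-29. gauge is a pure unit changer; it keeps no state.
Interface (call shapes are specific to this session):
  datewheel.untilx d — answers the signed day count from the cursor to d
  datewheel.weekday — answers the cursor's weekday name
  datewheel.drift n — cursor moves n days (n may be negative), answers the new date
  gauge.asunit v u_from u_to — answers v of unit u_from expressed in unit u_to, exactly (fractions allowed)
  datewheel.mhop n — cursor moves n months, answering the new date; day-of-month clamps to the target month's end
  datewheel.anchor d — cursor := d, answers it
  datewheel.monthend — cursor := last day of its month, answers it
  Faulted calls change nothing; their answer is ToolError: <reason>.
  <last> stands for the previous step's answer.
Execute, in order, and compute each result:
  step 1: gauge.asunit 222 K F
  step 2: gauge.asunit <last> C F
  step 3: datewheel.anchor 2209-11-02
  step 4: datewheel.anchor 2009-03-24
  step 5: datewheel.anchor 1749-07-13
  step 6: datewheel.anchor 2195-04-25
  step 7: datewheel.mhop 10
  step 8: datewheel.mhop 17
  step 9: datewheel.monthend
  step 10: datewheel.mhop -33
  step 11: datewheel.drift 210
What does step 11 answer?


Answer: 2195-05-29

Derivation:
Step: asunit[v=222; u_from=K; u_to=F]
Result: -6007/100
Step: asunit[v=<last>; u_from=C; u_to=F]
Result: -38063/500
Step: anchor[d=2209-11-02]
Result: 2209-11-02
Step: anchor[d=2009-03-24]
Result: 2009-03-24
Step: anchor[d=1749-07-13]
Result: 1749-07-13
Step: anchor[d=2195-04-25]
Result: 2195-04-25
Step: mhop[n=10]
Result: 2196-02-25
Step: mhop[n=17]
Result: 2197-07-25
Step: monthend[]
Result: 2197-07-31
Step: mhop[n=-33]
Result: 2194-10-31
Step: drift[n=210]
Result: 2195-05-29


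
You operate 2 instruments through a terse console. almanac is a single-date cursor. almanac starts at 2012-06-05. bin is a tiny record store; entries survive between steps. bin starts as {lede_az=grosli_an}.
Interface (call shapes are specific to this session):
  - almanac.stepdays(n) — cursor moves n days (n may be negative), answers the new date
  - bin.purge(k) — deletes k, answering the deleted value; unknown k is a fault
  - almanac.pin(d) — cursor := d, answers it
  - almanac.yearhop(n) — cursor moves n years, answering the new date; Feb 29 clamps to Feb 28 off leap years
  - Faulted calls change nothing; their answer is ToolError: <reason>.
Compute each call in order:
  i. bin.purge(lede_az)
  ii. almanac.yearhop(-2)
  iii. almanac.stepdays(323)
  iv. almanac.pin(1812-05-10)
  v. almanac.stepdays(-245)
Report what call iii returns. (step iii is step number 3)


Answer: 2011-04-24

Derivation:
~$ bin.purge k='lede_az'
= grosli_an
~$ almanac.yearhop n='-2'
= 2010-06-05
~$ almanac.stepdays n='323'
= 2011-04-24
~$ almanac.pin d='1812-05-10'
= 1812-05-10
~$ almanac.stepdays n='-245'
= 1811-09-08


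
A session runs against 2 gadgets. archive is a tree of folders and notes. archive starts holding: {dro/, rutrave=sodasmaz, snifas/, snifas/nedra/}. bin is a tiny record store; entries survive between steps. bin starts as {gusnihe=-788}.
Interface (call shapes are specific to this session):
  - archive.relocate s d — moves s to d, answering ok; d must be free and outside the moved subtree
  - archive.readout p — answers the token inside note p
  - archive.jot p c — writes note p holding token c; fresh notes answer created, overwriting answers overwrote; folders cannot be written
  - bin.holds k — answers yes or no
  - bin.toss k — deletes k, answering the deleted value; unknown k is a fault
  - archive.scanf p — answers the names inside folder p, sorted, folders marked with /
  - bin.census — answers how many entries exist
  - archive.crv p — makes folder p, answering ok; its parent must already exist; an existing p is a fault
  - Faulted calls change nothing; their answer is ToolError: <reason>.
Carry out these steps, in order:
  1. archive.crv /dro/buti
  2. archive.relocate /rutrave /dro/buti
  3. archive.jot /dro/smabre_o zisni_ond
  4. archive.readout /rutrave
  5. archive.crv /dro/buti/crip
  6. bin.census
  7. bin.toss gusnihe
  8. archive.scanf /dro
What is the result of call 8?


Using crv(p: /dro/buti), giving ok.
Calling relocate(s: /rutrave, d: /dro/buti), and see ToolError: exists.
Next I call jot(p: /dro/smabre_o, c: zisni_ond), and observe created.
I use readout(p: /rutrave), and observe sodasmaz.
Then crv(p: /dro/buti/crip), and see ok.
I invoke census, yielding 1.
Calling toss(k: gusnihe), giving -788.
Then scanf(p: /dro), and observe [buti/, smabre_o].

Answer: [buti/, smabre_o]


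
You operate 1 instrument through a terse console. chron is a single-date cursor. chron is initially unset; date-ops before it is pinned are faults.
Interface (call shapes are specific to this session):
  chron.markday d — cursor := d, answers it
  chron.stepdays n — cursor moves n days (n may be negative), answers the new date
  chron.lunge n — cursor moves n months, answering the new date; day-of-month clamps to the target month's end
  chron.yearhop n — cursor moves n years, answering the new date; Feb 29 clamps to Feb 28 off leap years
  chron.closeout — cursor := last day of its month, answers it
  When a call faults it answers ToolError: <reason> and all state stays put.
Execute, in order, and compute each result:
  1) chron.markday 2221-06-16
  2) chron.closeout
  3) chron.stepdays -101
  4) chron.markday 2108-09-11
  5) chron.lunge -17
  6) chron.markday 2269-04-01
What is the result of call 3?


! chron.markday(d→2221-06-16) == 2221-06-16
! chron.closeout() == 2221-06-30
! chron.stepdays(n→-101) == 2221-03-21
! chron.markday(d→2108-09-11) == 2108-09-11
! chron.lunge(n→-17) == 2107-04-11
! chron.markday(d→2269-04-01) == 2269-04-01

Answer: 2221-03-21


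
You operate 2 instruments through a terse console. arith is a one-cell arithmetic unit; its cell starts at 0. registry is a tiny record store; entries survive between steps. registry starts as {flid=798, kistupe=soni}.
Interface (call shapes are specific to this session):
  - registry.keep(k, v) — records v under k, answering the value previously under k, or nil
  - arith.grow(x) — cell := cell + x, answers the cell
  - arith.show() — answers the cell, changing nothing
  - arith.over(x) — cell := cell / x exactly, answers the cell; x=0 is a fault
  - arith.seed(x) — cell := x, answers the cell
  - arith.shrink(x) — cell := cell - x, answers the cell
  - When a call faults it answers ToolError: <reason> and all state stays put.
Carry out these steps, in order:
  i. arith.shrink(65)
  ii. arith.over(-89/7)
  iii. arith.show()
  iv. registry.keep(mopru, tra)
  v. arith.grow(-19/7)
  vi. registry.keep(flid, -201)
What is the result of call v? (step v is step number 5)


$ arith.shrink 65
:: -65
$ arith.over -89/7
:: 455/89
$ arith.show
:: 455/89
$ registry.keep mopru tra
:: nil
$ arith.grow -19/7
:: 1494/623
$ registry.keep flid -201
:: 798

Answer: 1494/623


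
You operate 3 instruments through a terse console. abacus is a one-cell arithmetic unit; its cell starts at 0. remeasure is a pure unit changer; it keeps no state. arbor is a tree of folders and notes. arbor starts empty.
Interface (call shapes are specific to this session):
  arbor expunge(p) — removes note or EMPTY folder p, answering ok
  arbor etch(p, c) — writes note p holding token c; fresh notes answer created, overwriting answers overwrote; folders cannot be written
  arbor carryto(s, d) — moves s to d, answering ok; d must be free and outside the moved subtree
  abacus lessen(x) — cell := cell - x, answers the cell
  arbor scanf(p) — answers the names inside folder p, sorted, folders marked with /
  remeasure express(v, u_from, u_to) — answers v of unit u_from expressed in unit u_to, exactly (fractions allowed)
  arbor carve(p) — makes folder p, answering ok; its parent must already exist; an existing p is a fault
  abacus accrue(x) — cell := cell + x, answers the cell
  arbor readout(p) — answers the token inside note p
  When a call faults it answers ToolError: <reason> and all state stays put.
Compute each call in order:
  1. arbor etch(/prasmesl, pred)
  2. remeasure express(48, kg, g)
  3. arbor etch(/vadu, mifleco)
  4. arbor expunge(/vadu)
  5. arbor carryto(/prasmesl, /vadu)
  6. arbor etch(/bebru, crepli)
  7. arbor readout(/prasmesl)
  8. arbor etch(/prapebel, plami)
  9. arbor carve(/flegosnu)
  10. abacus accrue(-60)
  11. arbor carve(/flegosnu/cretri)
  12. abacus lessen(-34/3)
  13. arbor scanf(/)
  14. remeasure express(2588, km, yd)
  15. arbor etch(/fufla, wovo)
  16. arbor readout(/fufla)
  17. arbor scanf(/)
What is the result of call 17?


Answer: [bebru, flegosnu/, fufla, prapebel, vadu]

Derivation:
# 1. arbor etch(p=/prasmesl, c=pred) -> created
# 2. remeasure express(v=48, u_from=kg, u_to=g) -> 48000
# 3. arbor etch(p=/vadu, c=mifleco) -> created
# 4. arbor expunge(p=/vadu) -> ok
# 5. arbor carryto(s=/prasmesl, d=/vadu) -> ok
# 6. arbor etch(p=/bebru, c=crepli) -> created
# 7. arbor readout(p=/prasmesl) -> ToolError: not found
# 8. arbor etch(p=/prapebel, c=plami) -> created
# 9. arbor carve(p=/flegosnu) -> ok
# 10. abacus accrue(x=-60) -> -60
# 11. arbor carve(p=/flegosnu/cretri) -> ok
# 12. abacus lessen(x=-34/3) -> -146/3
# 13. arbor scanf(p=/) -> [bebru, flegosnu/, prapebel, vadu]
# 14. remeasure express(v=2588, u_from=km, u_to=yd) -> 3235000000/1143
# 15. arbor etch(p=/fufla, c=wovo) -> created
# 16. arbor readout(p=/fufla) -> wovo
# 17. arbor scanf(p=/) -> [bebru, flegosnu/, fufla, prapebel, vadu]


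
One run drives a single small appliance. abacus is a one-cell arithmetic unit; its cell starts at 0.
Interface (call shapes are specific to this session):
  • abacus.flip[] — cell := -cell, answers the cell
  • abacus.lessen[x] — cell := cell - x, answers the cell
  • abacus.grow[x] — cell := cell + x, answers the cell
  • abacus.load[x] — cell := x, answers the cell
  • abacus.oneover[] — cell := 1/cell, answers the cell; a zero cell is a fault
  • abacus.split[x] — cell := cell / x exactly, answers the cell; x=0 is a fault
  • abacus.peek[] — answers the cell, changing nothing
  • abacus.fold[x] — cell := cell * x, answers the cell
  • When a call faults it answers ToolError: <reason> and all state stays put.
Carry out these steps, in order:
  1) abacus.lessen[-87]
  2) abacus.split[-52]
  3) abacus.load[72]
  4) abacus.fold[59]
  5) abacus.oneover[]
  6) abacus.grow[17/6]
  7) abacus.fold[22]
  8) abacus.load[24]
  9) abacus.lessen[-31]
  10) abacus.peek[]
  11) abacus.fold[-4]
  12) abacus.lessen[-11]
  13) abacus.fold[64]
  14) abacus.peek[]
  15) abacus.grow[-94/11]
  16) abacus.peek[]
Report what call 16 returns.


>>> abacus.lessen x=-87
  87
>>> abacus.split x=-52
  -87/52
>>> abacus.load x=72
  72
>>> abacus.fold x=59
  4248
>>> abacus.oneover
  1/4248
>>> abacus.grow x=17/6
  12037/4248
>>> abacus.fold x=22
  132407/2124
>>> abacus.load x=24
  24
>>> abacus.lessen x=-31
  55
>>> abacus.peek
  55
>>> abacus.fold x=-4
  -220
>>> abacus.lessen x=-11
  -209
>>> abacus.fold x=64
  -13376
>>> abacus.peek
  -13376
>>> abacus.grow x=-94/11
  -147230/11
>>> abacus.peek
  -147230/11

Answer: -147230/11


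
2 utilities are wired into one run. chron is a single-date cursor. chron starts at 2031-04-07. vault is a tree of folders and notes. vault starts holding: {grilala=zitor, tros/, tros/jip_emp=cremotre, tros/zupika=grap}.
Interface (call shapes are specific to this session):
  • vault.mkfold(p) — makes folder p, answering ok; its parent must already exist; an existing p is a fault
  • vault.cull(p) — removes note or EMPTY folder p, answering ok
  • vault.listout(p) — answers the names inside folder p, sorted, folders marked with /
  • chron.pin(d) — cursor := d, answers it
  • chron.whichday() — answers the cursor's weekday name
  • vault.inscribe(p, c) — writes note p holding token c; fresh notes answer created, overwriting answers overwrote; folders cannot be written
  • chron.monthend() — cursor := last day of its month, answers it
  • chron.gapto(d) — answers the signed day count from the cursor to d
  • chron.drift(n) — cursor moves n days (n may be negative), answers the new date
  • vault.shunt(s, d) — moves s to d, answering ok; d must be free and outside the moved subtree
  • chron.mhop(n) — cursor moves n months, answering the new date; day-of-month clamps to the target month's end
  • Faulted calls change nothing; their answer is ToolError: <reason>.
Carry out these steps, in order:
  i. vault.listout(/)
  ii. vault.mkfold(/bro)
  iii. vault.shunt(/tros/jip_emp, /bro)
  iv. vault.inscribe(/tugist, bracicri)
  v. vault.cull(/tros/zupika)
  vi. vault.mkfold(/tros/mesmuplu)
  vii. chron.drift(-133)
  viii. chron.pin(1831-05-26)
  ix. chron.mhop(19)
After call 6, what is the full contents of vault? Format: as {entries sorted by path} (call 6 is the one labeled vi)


// vault.listout(p=/) -> [grilala, tros/]
// vault.mkfold(p=/bro) -> ok
// vault.shunt(s=/tros/jip_emp, d=/bro) -> ToolError: exists
// vault.inscribe(p=/tugist, c=bracicri) -> created
// vault.cull(p=/tros/zupika) -> ok
// vault.mkfold(p=/tros/mesmuplu) -> ok
// chron.drift(n=-133) -> 2030-11-25
// chron.pin(d=1831-05-26) -> 1831-05-26
// chron.mhop(n=19) -> 1832-12-26

Answer: {bro/, grilala=zitor, tros/, tros/jip_emp=cremotre, tros/mesmuplu/, tugist=bracicri}


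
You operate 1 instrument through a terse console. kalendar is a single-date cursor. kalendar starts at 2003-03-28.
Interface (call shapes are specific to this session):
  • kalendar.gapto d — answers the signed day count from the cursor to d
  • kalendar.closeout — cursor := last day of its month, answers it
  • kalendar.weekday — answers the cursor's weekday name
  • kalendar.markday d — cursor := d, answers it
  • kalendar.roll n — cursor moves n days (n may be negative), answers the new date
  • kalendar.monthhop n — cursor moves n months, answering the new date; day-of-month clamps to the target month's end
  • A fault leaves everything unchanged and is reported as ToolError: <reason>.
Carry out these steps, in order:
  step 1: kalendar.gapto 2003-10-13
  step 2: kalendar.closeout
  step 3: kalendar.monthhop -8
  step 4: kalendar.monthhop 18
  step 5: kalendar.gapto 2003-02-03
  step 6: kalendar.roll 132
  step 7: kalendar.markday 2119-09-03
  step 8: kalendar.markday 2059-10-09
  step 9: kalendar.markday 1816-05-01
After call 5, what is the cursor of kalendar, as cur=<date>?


;; 1. kalendar.gapto(d: 2003-10-13) -> 199
;; 2. kalendar.closeout() -> 2003-03-31
;; 3. kalendar.monthhop(n: -8) -> 2002-07-31
;; 4. kalendar.monthhop(n: 18) -> 2004-01-31
;; 5. kalendar.gapto(d: 2003-02-03) -> -362
;; 6. kalendar.roll(n: 132) -> 2004-06-11
;; 7. kalendar.markday(d: 2119-09-03) -> 2119-09-03
;; 8. kalendar.markday(d: 2059-10-09) -> 2059-10-09
;; 9. kalendar.markday(d: 1816-05-01) -> 1816-05-01

Answer: cur=2004-01-31


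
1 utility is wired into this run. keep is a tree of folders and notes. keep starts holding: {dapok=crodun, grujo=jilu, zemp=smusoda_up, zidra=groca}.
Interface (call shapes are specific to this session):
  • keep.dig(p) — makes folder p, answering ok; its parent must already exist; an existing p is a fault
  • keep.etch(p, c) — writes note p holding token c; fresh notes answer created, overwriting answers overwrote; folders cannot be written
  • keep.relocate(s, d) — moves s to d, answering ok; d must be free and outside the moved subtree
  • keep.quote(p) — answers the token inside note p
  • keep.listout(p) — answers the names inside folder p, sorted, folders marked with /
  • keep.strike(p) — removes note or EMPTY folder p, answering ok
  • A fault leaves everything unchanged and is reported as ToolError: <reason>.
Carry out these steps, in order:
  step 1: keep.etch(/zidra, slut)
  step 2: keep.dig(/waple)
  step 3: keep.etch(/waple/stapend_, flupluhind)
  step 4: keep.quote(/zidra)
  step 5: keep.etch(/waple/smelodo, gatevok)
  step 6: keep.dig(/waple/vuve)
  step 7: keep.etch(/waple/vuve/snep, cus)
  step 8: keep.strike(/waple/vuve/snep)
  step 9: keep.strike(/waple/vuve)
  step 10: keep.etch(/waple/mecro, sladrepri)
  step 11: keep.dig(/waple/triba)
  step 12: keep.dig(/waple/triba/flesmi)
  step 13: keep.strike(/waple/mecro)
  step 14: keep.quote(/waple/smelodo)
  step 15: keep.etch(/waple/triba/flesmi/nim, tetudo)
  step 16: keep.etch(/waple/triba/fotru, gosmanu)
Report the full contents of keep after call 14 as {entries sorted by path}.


Next I call keep.etch on p='/zidra', c='slut', and get overwrote.
I run keep.dig on p='/waple', and see ok.
I invoke keep.etch on p='/waple/stapend_', c='flupluhind', giving created.
I use keep.quote on p='/zidra', and see slut.
I invoke keep.etch on p='/waple/smelodo', c='gatevok', yielding created.
Invoking keep.dig on p='/waple/vuve': ok.
I try keep.etch on p='/waple/vuve/snep', c='cus', giving created.
I run keep.strike on p='/waple/vuve/snep', → ok.
Next I call keep.strike on p='/waple/vuve', — result: ok.
Using keep.etch on p='/waple/mecro', c='sladrepri', — result: created.
Invoking keep.dig on p='/waple/triba', which returns ok.
Calling keep.dig on p='/waple/triba/flesmi', which returns ok.
I use keep.strike on p='/waple/mecro', yielding ok.
I try keep.quote on p='/waple/smelodo', → gatevok.
I use keep.etch on p='/waple/triba/flesmi/nim', c='tetudo', → created.
I run keep.etch on p='/waple/triba/fotru', c='gosmanu': created.

Answer: {dapok=crodun, grujo=jilu, waple/, waple/smelodo=gatevok, waple/stapend_=flupluhind, waple/triba/, waple/triba/flesmi/, zemp=smusoda_up, zidra=slut}


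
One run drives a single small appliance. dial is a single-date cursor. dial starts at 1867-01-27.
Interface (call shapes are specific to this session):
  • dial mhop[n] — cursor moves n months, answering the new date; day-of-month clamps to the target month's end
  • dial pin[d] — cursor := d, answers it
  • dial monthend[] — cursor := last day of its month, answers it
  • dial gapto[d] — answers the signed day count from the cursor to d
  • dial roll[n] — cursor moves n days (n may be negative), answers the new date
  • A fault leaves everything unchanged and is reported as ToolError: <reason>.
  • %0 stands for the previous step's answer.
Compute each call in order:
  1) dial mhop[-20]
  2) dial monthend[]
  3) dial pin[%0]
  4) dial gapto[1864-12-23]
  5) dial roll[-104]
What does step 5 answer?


Answer: 1865-02-16

Derivation:
Using dial mhop using n=-20, and observe 1865-05-27.
Next I call dial monthend(), yielding 1865-05-31.
I run dial pin using d=%0, and get 1865-05-31.
I invoke dial gapto using d=1864-12-23, giving -159.
I run dial roll using n=-104, and get 1865-02-16.


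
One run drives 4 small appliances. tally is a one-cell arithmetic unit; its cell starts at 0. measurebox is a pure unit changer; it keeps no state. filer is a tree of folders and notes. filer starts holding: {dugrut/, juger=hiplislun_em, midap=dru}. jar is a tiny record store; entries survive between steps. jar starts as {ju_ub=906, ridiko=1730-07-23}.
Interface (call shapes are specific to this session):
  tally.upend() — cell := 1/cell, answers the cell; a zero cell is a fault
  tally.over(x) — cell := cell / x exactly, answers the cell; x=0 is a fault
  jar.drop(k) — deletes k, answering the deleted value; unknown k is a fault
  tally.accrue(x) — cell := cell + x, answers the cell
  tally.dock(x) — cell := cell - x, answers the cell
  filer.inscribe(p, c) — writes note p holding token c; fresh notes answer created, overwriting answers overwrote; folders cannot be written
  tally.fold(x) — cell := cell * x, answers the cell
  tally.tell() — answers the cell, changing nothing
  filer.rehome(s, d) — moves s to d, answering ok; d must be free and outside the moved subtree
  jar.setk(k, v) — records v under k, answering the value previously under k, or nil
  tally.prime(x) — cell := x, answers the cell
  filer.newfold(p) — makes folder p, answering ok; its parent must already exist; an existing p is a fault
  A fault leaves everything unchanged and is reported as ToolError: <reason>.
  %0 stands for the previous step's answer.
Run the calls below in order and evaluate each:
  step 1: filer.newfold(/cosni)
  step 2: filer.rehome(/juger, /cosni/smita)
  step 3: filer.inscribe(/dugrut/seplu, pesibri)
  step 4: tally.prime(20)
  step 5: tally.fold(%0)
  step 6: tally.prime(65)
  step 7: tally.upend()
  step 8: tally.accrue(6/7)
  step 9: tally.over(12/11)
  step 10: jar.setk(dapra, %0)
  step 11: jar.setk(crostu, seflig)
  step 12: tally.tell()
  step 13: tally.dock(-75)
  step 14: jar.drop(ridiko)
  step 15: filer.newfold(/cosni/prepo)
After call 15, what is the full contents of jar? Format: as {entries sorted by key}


Answer: {crostu=seflig, dapra=4367/5460, ju_ub=906}

Derivation:
% 1. filer.newfold(p→/cosni) ~> ok
% 2. filer.rehome(s→/juger, d→/cosni/smita) ~> ok
% 3. filer.inscribe(p→/dugrut/seplu, c→pesibri) ~> created
% 4. tally.prime(x→20) ~> 20
% 5. tally.fold(x→%0) ~> 400
% 6. tally.prime(x→65) ~> 65
% 7. tally.upend() ~> 1/65
% 8. tally.accrue(x→6/7) ~> 397/455
% 9. tally.over(x→12/11) ~> 4367/5460
% 10. jar.setk(k→dapra, v→%0) ~> nil
% 11. jar.setk(k→crostu, v→seflig) ~> nil
% 12. tally.tell() ~> 4367/5460
% 13. tally.dock(x→-75) ~> 413867/5460
% 14. jar.drop(k→ridiko) ~> 1730-07-23
% 15. filer.newfold(p→/cosni/prepo) ~> ok


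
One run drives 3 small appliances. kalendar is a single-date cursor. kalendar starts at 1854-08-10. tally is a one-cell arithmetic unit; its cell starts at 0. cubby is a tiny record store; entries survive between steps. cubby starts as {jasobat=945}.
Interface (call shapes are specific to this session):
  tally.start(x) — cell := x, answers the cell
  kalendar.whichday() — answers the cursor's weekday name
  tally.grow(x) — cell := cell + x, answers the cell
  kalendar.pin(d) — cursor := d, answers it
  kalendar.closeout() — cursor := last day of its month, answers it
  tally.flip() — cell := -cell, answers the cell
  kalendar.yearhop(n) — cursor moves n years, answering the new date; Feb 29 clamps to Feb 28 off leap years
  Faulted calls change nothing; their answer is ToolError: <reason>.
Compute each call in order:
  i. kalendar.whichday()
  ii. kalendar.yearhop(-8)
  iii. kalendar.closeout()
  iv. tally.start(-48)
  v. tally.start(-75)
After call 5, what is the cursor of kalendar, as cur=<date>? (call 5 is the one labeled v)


$ kalendar.whichday
= Thursday
$ kalendar.yearhop -8
= 1846-08-10
$ kalendar.closeout
= 1846-08-31
$ tally.start -48
= -48
$ tally.start -75
= -75

Answer: cur=1846-08-31


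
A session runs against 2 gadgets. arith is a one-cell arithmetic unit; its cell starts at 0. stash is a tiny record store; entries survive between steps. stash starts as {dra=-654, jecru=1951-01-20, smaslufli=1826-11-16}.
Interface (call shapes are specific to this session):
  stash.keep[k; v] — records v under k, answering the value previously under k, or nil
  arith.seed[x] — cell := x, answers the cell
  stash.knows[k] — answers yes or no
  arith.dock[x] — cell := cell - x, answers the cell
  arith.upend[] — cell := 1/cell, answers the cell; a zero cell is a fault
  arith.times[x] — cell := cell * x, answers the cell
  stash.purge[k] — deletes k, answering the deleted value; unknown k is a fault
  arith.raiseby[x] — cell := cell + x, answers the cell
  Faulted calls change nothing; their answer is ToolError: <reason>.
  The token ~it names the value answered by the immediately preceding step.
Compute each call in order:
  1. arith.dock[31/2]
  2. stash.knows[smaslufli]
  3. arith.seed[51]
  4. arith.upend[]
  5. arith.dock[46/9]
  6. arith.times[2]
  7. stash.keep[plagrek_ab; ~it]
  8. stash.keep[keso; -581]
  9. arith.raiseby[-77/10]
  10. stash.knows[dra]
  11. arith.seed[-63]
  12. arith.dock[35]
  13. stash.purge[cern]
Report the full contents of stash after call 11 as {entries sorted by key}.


Answer: {dra=-654, jecru=1951-01-20, keso=-581, plagrek_ab=-1558/153, smaslufli=1826-11-16}

Derivation:
# 1. arith.dock(x=31/2) ~> -31/2
# 2. stash.knows(k=smaslufli) ~> yes
# 3. arith.seed(x=51) ~> 51
# 4. arith.upend() ~> 1/51
# 5. arith.dock(x=46/9) ~> -779/153
# 6. arith.times(x=2) ~> -1558/153
# 7. stash.keep(k=plagrek_ab, v=~it) ~> nil
# 8. stash.keep(k=keso, v=-581) ~> nil
# 9. arith.raiseby(x=-77/10) ~> -27361/1530
# 10. stash.knows(k=dra) ~> yes
# 11. arith.seed(x=-63) ~> -63
# 12. arith.dock(x=35) ~> -98
# 13. stash.purge(k=cern) ~> ToolError: no such key cern


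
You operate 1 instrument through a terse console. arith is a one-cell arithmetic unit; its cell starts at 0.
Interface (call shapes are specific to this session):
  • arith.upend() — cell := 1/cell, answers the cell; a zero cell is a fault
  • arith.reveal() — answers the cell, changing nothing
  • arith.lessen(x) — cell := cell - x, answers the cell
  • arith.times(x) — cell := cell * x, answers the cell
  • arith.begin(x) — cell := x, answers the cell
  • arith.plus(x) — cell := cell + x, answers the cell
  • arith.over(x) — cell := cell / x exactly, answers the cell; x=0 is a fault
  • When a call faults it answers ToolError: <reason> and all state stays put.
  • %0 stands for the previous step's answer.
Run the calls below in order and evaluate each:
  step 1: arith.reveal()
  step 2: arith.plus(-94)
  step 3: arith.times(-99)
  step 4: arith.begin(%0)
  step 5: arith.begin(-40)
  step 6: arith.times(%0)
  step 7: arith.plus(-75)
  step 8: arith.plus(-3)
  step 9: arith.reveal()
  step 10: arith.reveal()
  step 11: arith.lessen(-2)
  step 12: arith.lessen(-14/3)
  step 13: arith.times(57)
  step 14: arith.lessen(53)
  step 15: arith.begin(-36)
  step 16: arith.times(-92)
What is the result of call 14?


>>> reveal
  0
>>> plus x: -94
  -94
>>> times x: -99
  9306
>>> begin x: %0
  9306
>>> begin x: -40
  -40
>>> times x: %0
  1600
>>> plus x: -75
  1525
>>> plus x: -3
  1522
>>> reveal
  1522
>>> reveal
  1522
>>> lessen x: -2
  1524
>>> lessen x: -14/3
  4586/3
>>> times x: 57
  87134
>>> lessen x: 53
  87081
>>> begin x: -36
  -36
>>> times x: -92
  3312

Answer: 87081


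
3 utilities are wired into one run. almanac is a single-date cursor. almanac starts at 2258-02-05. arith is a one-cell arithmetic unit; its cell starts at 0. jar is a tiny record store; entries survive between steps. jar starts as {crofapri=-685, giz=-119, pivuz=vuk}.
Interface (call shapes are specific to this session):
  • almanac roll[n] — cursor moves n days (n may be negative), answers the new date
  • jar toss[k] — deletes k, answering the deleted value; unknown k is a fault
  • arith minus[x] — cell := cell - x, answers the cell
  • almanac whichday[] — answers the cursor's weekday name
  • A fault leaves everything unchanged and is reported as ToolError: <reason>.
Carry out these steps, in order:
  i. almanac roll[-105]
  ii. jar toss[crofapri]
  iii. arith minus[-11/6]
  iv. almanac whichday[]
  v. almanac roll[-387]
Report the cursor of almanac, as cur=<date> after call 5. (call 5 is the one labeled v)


;; almanac roll(n: -105) ~> 2257-10-23
;; jar toss(k: crofapri) ~> -685
;; arith minus(x: -11/6) ~> 11/6
;; almanac whichday() ~> Friday
;; almanac roll(n: -387) ~> 2256-10-01

Answer: cur=2256-10-01


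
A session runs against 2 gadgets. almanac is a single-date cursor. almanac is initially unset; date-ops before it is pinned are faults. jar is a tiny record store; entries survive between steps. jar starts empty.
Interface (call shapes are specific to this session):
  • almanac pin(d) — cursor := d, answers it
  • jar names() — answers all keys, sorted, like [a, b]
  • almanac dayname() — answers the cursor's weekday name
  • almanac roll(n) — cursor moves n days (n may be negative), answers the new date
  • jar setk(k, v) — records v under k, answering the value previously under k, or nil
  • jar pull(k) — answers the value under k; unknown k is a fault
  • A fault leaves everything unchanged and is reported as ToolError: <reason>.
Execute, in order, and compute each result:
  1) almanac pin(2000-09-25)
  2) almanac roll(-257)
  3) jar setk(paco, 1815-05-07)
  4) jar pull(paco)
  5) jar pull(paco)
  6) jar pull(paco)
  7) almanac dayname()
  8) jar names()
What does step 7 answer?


-- almanac pin(d='2000-09-25') : 2000-09-25
-- almanac roll(n='-257') : 2000-01-12
-- jar setk(k='paco', v='1815-05-07') : nil
-- jar pull(k='paco') : 1815-05-07
-- jar pull(k='paco') : 1815-05-07
-- jar pull(k='paco') : 1815-05-07
-- almanac dayname() : Wednesday
-- jar names() : [paco]

Answer: Wednesday


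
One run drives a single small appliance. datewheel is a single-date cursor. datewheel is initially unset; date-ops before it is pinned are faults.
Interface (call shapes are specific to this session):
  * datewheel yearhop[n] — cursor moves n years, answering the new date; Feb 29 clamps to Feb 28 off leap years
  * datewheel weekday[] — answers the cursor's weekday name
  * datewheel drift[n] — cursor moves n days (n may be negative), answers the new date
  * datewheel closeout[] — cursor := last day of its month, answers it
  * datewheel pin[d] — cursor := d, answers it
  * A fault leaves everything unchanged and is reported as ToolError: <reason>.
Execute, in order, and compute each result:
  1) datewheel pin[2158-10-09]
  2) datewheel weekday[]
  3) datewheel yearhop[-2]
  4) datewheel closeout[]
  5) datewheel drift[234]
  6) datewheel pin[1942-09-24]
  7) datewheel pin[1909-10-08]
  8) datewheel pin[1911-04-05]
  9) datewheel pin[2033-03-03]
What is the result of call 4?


Answer: 2156-10-31

Derivation:
>> datewheel pin(d→2158-10-09)
<< 2158-10-09
>> datewheel weekday()
<< Monday
>> datewheel yearhop(n→-2)
<< 2156-10-09
>> datewheel closeout()
<< 2156-10-31
>> datewheel drift(n→234)
<< 2157-06-22
>> datewheel pin(d→1942-09-24)
<< 1942-09-24
>> datewheel pin(d→1909-10-08)
<< 1909-10-08
>> datewheel pin(d→1911-04-05)
<< 1911-04-05
>> datewheel pin(d→2033-03-03)
<< 2033-03-03


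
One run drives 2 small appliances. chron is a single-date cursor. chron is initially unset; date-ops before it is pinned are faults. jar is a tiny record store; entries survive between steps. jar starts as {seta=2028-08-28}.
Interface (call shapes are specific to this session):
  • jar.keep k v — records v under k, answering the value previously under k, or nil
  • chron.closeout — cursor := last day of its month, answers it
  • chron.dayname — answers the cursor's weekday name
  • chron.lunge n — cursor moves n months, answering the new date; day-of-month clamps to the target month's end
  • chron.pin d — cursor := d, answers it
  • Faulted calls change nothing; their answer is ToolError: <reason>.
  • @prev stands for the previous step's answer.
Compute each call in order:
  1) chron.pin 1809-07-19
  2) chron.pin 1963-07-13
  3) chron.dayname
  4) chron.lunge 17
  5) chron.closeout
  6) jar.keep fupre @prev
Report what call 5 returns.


Step: chron.pin[d=1809-07-19]
Result: 1809-07-19
Step: chron.pin[d=1963-07-13]
Result: 1963-07-13
Step: chron.dayname[]
Result: Saturday
Step: chron.lunge[n=17]
Result: 1964-12-13
Step: chron.closeout[]
Result: 1964-12-31
Step: jar.keep[k=fupre; v=@prev]
Result: nil

Answer: 1964-12-31


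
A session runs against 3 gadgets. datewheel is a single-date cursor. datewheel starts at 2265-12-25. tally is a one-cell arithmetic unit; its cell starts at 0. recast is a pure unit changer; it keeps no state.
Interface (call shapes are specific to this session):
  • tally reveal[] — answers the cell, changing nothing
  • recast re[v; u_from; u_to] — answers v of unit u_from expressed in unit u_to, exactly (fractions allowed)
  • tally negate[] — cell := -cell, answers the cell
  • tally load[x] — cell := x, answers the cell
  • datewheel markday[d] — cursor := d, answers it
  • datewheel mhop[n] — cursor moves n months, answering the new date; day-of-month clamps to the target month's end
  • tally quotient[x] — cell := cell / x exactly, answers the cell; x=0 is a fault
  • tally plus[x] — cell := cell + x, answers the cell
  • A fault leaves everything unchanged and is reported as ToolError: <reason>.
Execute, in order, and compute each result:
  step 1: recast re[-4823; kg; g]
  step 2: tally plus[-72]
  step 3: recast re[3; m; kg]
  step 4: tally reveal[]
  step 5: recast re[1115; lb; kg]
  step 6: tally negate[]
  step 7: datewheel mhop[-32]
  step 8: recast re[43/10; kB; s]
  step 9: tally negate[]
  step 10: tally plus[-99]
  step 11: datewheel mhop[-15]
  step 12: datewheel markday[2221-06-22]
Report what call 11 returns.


# recast re(v=-4823, u_from=kg, u_to=g) -> -4823000
# tally plus(x=-72) -> -72
# recast re(v=3, u_from=m, u_to=kg) -> ToolError: incompatible units
# tally reveal() -> -72
# recast re(v=1115, u_from=lb, u_to=kg) -> 10115109851/20000000
# tally negate() -> 72
# datewheel mhop(n=-32) -> 2263-04-25
# recast re(v=43/10, u_from=kB, u_to=s) -> ToolError: incompatible units
# tally negate() -> -72
# tally plus(x=-99) -> -171
# datewheel mhop(n=-15) -> 2262-01-25
# datewheel markday(d=2221-06-22) -> 2221-06-22

Answer: 2262-01-25
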